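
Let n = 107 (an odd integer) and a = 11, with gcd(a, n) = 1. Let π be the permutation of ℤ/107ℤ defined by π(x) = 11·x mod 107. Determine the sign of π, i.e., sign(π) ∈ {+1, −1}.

Start at x=49: 49 → 4 → 44 → 56 → 81 → 35 → 64 → … (one orbit).
Cycle type of π: 53×2 + 1; total 3 cycles.
With 3 cycles on 107 points, sign = (−1)^{107−3} = +1.

+1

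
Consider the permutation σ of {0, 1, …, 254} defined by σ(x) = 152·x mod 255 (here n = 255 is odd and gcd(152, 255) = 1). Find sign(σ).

+1

Trace 203: π^k(203) = [203, 1, 152, 154] for k=0..3.
Decompose π into cycles: lengths [4, 4, 4, 4, 4, 4, 4, 4, 4, 4, 4, 4, 4, 4, 4, 4, 4, 4, 4, 4, 4, 4, 4, 4, 4, 4, 4, 4, 4, 4, 4, 4, 4, 4, 4, 4, 4, 4, 4, 4, 4, 4, 4, 4, 4, 4, 4, 4, 4, 4, 4, 2, 2, 2, 2, 2, 2, 2, 2, 2, 2, 2, 2, 2, 2, 2, 2, 2, 2, 2, 2, 2, 2, 2, 2, 2, 1] (77 cycles, including the fixed point 0).
sign(π) = (−1)^{n − #cycles} = (−1)^{255−77} = (−1)^178 = +1.
Check: (152/255) = +1 by Zolotarev.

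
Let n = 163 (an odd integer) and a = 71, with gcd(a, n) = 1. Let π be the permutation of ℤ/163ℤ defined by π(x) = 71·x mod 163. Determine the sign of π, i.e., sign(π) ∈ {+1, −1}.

Start at x=53: 53 → 14 → 16 → 158 → 134 → 60 → 22 → … (one orbit).
Cycle type of π: 81×2 + 1; total 3 cycles.
Σ(ℓ_i−1) = 163−3 = 160; sign = (−1)^160 = +1.

+1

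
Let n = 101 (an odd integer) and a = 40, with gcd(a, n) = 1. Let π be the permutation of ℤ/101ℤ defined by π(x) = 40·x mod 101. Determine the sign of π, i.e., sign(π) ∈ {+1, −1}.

Trace 51: π^k(51) = [51, 20, 93, 84, 27, 70, 73] for k=0..6.
Cycle lengths of π_40 on ℤ/101ℤ: [100, 1]; 2 cycles in total.
Σ(ℓ_i−1) = 101−2 = 99; sign = (−1)^99 = -1.

-1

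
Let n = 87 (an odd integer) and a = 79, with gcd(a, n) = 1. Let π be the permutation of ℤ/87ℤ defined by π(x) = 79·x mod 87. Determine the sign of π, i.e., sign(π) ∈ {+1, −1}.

Trace 64: π^k(64) = [64, 10, 7, 31, 13, 70, 49] for k=0..6.
6 cycles of lengths [28, 28, 28, 1, 1, 1].
87 − 6 = 81 transpositions; sign(π) = (−1)^81 = -1.

-1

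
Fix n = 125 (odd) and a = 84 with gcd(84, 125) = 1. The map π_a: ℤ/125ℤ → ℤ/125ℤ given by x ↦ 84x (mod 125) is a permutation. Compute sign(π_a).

Orbit of 86 under x↦84x: [86, 99, 66, 44, 71, 89, 101]… (length divides ord_125(84)).
The orbit structure of x ↦ 84x mod 125: 7 orbits of sizes [50, 50, 10, 10, 2, 2, 1].
sign(π) = (−1)^{n − #cycles} = (−1)^{125−7} = (−1)^118 = +1.
Via Zolotarev, sign(π_{84}) = (84|125) = +1.

+1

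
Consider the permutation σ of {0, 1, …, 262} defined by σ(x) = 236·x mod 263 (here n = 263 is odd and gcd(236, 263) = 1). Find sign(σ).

Trace 178: π^k(178) = [178, 191, 103, 112, 132, 118, 233] for k=0..6.
π_236 has 2 disjoint cycles with lengths [262, 1] on {0,…,262}.
2 cycles on 263: each ℓ→(−1)^(ℓ−1), product (−1)^261 = -1.

-1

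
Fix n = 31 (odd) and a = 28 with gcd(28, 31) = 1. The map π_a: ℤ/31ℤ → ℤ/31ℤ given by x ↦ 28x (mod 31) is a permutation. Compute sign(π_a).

+1

Trace 20: π^k(20) = [20, 2, 25, 18, 8, 7, 10] for k=0..6.
π_28 has 3 disjoint cycles with lengths [15, 15, 1] on {0,…,30}.
sign(π) = (−1)^{n − #cycles} = (−1)^{31−3} = (−1)^28 = +1.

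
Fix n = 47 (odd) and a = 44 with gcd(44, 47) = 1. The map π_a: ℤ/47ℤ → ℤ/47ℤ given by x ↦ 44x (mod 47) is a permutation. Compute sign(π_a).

-1

Start at x=6: 6 → 29 → 7 → 26 → 16 → 46 → 3 → … (one orbit).
2 cycles of lengths [46, 1].
n − c = 47 − 2 = 45; sign = (−1)^45 = -1.
(44|47)_J = -1 (Zolotarev's lemma cross-check).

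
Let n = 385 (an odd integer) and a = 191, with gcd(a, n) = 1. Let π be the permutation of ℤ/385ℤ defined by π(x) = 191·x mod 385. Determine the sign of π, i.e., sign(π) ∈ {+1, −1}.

+1

Trace 256: π^k(256) = [256, 1, 191, 291, 141, 366, 221] for k=0..6.
The orbit structure of x ↦ 191x mod 385: 45 orbits of sizes [15, 15, 15, 15, 15, 15, 15, 15, 15, 15, 15, 15, 15, 15, 15, 15, 15, 15, 15, 15, 5, 5, 5, 5, 5, 5, 5, 5, 5, 5, 3, 3, 3, 3, 3, 3, 3, 3, 3, 3, 1, 1, 1, 1, 1].
Σ(ℓ_i−1) = 385−45 = 340; sign = (−1)^340 = +1.
(191|385)_J = +1 (Zolotarev's lemma cross-check).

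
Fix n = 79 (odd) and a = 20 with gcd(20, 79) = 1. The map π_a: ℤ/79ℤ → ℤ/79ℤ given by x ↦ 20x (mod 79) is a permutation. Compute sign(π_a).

Orbit of 9 under x↦20x: [9, 22, 45, 31, 67, 76, 19]… (length divides ord_79(20)).
Cycle lengths of π_20 on ℤ/79ℤ: [39, 39, 1]; 3 cycles in total.
79 − 3 = 76 transpositions; sign(π) = (−1)^76 = +1.

+1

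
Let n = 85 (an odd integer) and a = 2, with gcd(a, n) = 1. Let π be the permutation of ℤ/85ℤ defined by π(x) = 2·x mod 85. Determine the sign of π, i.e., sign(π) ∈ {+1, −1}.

Orbit of 4 under x↦2x: [4, 8, 16, 32, 64, 43, 1]… (length divides ord_85(2)).
Cycle lengths of π_2 on ℤ/85ℤ: [8, 8, 8, 8, 8, 8, 8, 8, 8, 8, 4, 1]; 12 cycles in total.
sign(π) = (−1)^{n − #cycles} = (−1)^{85−12} = (−1)^73 = -1.

-1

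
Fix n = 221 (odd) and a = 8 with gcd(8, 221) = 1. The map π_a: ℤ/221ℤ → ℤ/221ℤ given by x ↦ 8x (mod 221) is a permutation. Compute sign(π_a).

Trace 8: π^k(8) = [8, 64, 70, 118, 60, 38, 83] for k=0..6.
The orbit structure of x ↦ 8x mod 221: 30 orbits of sizes [8, 8, 8, 8, 8, 8, 8, 8, 8, 8, 8, 8, 8, 8, 8, 8, 8, 8, 8, 8, 8, 8, 8, 8, 8, 8, 4, 4, 4, 1].
221 − 30 = 191 transpositions; sign(π) = (−1)^191 = -1.

-1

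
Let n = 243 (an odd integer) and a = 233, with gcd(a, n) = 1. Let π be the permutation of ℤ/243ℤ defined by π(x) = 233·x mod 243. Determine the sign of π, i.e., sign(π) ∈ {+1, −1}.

Start at x=118: 118 → 35 → 136 → 98 → 235 → 80 → 172 → … (one orbit).
π_233 has 14 disjoint cycles with lengths [54, 54, 54, 18, 18, 18, 6, 6, 6, 2, 2, 2, 2, 1] on {0,…,242}.
n − c = 243 − 14 = 229; sign = (−1)^229 = -1.
Check: (233/243) = -1 by Zolotarev.

-1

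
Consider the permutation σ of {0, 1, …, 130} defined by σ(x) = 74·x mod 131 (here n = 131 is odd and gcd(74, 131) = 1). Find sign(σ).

+1

Trace 108: π^k(108) = [108, 1, 74, 105, 41, 21, 113] for k=0..6.
π_74 has 3 disjoint cycles with lengths [65, 65, 1] on {0,…,130}.
sign(π) = (−1)^{n − #cycles} = (−1)^{131−3} = (−1)^128 = +1.
Check: (74/131) = +1 by Zolotarev.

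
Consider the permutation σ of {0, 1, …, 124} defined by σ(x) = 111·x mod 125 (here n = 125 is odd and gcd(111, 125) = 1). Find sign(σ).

+1

Orbit of 96 under x↦111x: [96, 31, 66, 76, 61, 21, 81]… (length divides ord_125(111)).
Decompose π into cycles: lengths [25, 25, 25, 25, 5, 5, 5, 5, 1, 1, 1, 1, 1] (13 cycles, including the fixed point 0).
125 − 13 = 112 transpositions; sign(π) = (−1)^112 = +1.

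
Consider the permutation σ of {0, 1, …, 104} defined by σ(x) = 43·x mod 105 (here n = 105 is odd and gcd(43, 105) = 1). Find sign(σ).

-1

Start at x=22: 22 → 1 → 43 → 64 → 22 (one orbit).
42 cycles of lengths [4, 4, 4, 4, 4, 4, 4, 4, 4, 4, 4, 4, 4, 4, 4, 4, 4, 4, 4, 4, 4, 1, 1, 1, 1, 1, 1, 1, 1, 1, 1, 1, 1, 1, 1, 1, 1, 1, 1, 1, 1, 1].
42 cycles on 105: each ℓ→(−1)^(ℓ−1), product (−1)^63 = -1.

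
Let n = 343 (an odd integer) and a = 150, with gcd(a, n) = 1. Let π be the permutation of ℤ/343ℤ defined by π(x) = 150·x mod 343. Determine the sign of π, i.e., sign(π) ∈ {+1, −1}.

-1

Orbit of 187 under x↦150x: [187, 267, 262, 198, 202, 116, 250]… (length divides ord_343(150)).
The orbit structure of x ↦ 150x mod 343: 4 orbits of sizes [294, 42, 6, 1].
4 cycles on 343: each ℓ→(−1)^(ℓ−1), product (−1)^339 = -1.
Check: (150/343) = -1 by Zolotarev.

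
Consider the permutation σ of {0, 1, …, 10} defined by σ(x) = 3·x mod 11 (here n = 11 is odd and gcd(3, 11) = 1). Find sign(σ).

+1

Orbit of 4 under x↦3x: [4, 1, 3, 9, 5]… (length divides ord_11(3)).
Cycle type of π: 5×2 + 1; total 3 cycles.
With 3 cycles on 11 points, sign = (−1)^{11−3} = +1.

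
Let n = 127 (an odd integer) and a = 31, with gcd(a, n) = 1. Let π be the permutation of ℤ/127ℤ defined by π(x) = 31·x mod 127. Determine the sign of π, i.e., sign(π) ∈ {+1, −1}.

Orbit of 2 under x↦31x: [2, 62, 17, 19, 81, 98, 117]… (length divides ord_127(31)).
3 cycles of lengths [63, 63, 1].
sign(π) = (−1)^{n − #cycles} = (−1)^{127−3} = (−1)^124 = +1.
Check: (31/127) = +1 by Zolotarev.

+1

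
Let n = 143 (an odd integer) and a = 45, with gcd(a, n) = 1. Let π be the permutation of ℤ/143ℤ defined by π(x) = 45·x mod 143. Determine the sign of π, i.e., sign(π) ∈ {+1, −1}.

-1

Orbit of 133 under x↦45x: [133, 122, 56, 89, 1, 45, 23]… (length divides ord_143(45)).
Cycle lengths of π_45 on ℤ/143ℤ: [12, 12, 12, 12, 12, 12, 12, 12, 12, 12, 12, 1, 1, 1, 1, 1, 1, 1, 1, 1, 1, 1]; 22 cycles in total.
143 − 22 = 121 transpositions; sign(π) = (−1)^121 = -1.
Check: (45/143) = -1 by Zolotarev.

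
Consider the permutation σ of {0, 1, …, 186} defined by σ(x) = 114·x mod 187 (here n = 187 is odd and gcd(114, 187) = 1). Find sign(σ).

-1

Orbit of 25 under x↦114x: [25, 45, 81, 71, 53, 58, 67]… (length divides ord_187(114)).
6 cycles of lengths [80, 80, 16, 5, 5, 1].
With 6 cycles on 187 points, sign = (−1)^{187−6} = -1.
Zolotarev: (114|187) = -1, matching the cycle-count sign.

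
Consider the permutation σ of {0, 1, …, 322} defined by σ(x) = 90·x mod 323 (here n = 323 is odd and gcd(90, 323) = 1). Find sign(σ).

Trace 10: π^k(10) = [10, 254, 250, 213, 113, 157, 241] for k=0..6.
The orbit structure of x ↦ 90x mod 323: 5 orbits of sizes [144, 144, 18, 16, 1].
With 5 cycles on 323 points, sign = (−1)^{323−5} = +1.
(90|323)_J = +1 (Zolotarev's lemma cross-check).

+1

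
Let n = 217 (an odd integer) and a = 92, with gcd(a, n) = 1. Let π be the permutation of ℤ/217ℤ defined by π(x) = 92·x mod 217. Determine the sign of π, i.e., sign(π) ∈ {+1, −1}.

-1

Start at x=92: 92 → 1 → 92 (one orbit).
Decompose π into cycles: lengths [2, 2, 2, 2, 2, 2, 2, 2, 2, 2, 2, 2, 2, 2, 2, 2, 2, 2, 2, 2, 2, 2, 2, 2, 2, 2, 2, 2, 2, 2, 2, 2, 2, 2, 2, 2, 2, 2, 2, 2, 2, 2, 2, 2, 2, 2, 2, 2, 2, 2, 2, 2, 2, 2, 2, 2, 2, 2, 2, 2, 2, 2, 2, 2, 2, 2, 2, 2, 2, 2, 2, 2, 2, 2, 2, 2, 2, 2, 2, 2, 2, 2, 2, 2, 2, 2, 2, 2, 2, 2, 2, 2, 2, 2, 2, 2, 2, 2, 2, 2, 2, 2, 2, 2, 2, 1, 1, 1, 1, 1, 1, 1] (112 cycles, including the fixed point 0).
Σ(ℓ_i−1) = 217−112 = 105; sign = (−1)^105 = -1.
Zolotarev: (92|217) = -1, matching the cycle-count sign.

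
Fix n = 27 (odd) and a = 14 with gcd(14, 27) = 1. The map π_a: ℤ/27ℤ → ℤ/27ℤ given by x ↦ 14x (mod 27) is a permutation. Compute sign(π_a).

-1

Start at x=4: 4 → 2 → 1 → 14 → 7 → 17 → 22 → … (one orbit).
4 cycles of lengths [18, 6, 2, 1].
4 cycles on 27: each ℓ→(−1)^(ℓ−1), product (−1)^23 = -1.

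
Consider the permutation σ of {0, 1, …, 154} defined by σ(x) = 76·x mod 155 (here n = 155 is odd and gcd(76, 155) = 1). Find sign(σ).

Trace 66: π^k(66) = [66, 56, 71, 126, 121, 51, 1] for k=0..6.
Cycle type of π: 15×10 + 1×5; total 15 cycles.
n − c = 155 − 15 = 140; sign = (−1)^140 = +1.
Check: (76/155) = +1 by Zolotarev.

+1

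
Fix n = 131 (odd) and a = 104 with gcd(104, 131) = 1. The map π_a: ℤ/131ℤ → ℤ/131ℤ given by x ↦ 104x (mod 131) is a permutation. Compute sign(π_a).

-1

Start at x=102: 102 → 128 → 81 → 40 → 99 → 78 → 121 → … (one orbit).
π_104 has 2 disjoint cycles with lengths [130, 1] on {0,…,130}.
n − c = 131 − 2 = 129; sign = (−1)^129 = -1.
Via Zolotarev, sign(π_{104}) = (104|131) = -1.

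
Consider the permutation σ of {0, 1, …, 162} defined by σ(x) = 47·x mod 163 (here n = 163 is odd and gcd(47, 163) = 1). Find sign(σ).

+1

Trace 65: π^k(65) = [65, 121, 145, 132, 10, 144, 85] for k=0..6.
Cycle lengths of π_47 on ℤ/163ℤ: [81, 81, 1]; 3 cycles in total.
Σ(ℓ_i−1) = 163−3 = 160; sign = (−1)^160 = +1.
Via Zolotarev, sign(π_{47}) = (47|163) = +1.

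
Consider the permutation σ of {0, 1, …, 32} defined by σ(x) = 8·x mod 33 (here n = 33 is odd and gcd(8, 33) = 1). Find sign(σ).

+1

Trace 4: π^k(4) = [4, 32, 25, 2, 16, 29, 1] for k=0..6.
5 cycles of lengths [10, 10, 10, 2, 1].
n − c = 33 − 5 = 28; sign = (−1)^28 = +1.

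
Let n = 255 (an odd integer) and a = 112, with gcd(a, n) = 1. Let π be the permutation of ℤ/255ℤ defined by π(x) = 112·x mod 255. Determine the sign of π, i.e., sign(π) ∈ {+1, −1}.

Trace 19: π^k(19) = [19, 88, 166, 232, 229, 148, 1] for k=0..6.
21 cycles of lengths [16, 16, 16, 16, 16, 16, 16, 16, 16, 16, 16, 16, 16, 16, 16, 4, 4, 4, 1, 1, 1].
With 21 cycles on 255 points, sign = (−1)^{255−21} = +1.

+1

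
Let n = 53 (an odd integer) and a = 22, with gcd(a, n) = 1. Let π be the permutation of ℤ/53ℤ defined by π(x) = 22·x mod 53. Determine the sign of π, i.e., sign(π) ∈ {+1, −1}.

-1

Orbit of 11 under x↦22x: [11, 30, 24, 51, 9, 39, 10]… (length divides ord_53(22)).
The orbit structure of x ↦ 22x mod 53: 2 orbits of sizes [52, 1].
Σ(ℓ_i−1) = 53−2 = 51; sign = (−1)^51 = -1.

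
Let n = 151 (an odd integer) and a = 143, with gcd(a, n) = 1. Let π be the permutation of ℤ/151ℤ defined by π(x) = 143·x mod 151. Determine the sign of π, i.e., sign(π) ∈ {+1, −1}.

Orbit of 1 under x↦143x: [1, 143, 64, 92, 19, 150, 8]… (length divides ord_151(143)).
Decompose π into cycles: lengths [10, 10, 10, 10, 10, 10, 10, 10, 10, 10, 10, 10, 10, 10, 10, 1] (16 cycles, including the fixed point 0).
151 − 16 = 135 transpositions; sign(π) = (−1)^135 = -1.
The Jacobi symbol (143|151) = -1 (Zolotarev) agrees.

-1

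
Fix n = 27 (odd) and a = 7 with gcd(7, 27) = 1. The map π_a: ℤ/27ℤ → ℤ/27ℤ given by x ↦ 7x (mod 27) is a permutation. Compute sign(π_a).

Orbit of 10 under x↦7x: [10, 16, 4, 1, 7, 22, 19]… (length divides ord_27(7)).
π_7 has 7 disjoint cycles with lengths [9, 9, 3, 3, 1, 1, 1] on {0,…,26}.
sign(π) = (−1)^{n − #cycles} = (−1)^{27−7} = (−1)^20 = +1.
The Jacobi symbol (7|27) = +1 (Zolotarev) agrees.

+1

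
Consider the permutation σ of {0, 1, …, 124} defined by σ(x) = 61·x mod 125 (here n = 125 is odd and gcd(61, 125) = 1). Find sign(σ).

+1

Start at x=46: 46 → 56 → 41 → 1 → 61 → 96 → 106 → … (one orbit).
Cycle type of π: 25×4 + 5×4 + 1×5; total 13 cycles.
With 13 cycles on 125 points, sign = (−1)^{125−13} = +1.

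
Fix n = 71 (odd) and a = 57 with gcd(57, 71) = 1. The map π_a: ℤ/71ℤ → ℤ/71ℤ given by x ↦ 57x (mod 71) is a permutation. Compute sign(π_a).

Trace 25: π^k(25) = [25, 5, 1, 57, 54] for k=0..4.
15 cycles of lengths [5, 5, 5, 5, 5, 5, 5, 5, 5, 5, 5, 5, 5, 5, 1].
Σ(ℓ_i−1) = 71−15 = 56; sign = (−1)^56 = +1.

+1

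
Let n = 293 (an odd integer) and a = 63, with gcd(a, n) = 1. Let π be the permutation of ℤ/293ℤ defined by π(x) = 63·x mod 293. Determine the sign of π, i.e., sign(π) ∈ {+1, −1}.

-1

Start at x=159: 159 → 55 → 242 → 10 → 44 → 135 → 8 → … (one orbit).
Cycle lengths of π_63 on ℤ/293ℤ: [292, 1]; 2 cycles in total.
With 2 cycles on 293 points, sign = (−1)^{293−2} = -1.
Zolotarev: (63|293) = -1, matching the cycle-count sign.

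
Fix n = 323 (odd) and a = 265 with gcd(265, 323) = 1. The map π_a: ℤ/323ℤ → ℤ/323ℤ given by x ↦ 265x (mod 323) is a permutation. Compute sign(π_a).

+1

Start at x=56: 56 → 305 → 75 → 172 → 37 → 115 → 113 → … (one orbit).
29 cycles of lengths [16, 16, 16, 16, 16, 16, 16, 16, 16, 16, 16, 16, 16, 16, 16, 16, 16, 16, 16, 2, 2, 2, 2, 2, 2, 2, 2, 2, 1].
sign(π) = (−1)^{n − #cycles} = (−1)^{323−29} = (−1)^294 = +1.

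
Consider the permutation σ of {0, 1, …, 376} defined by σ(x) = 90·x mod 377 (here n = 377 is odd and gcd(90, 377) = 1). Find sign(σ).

-1

Trace 220: π^k(220) = [220, 196, 298, 53, 246, 274, 155] for k=0..6.
Cycle type of π: 28×13 + 2×6 + 1; total 20 cycles.
20 cycles on 377: each ℓ→(−1)^(ℓ−1), product (−1)^357 = -1.
The Jacobi symbol (90|377) = -1 (Zolotarev) agrees.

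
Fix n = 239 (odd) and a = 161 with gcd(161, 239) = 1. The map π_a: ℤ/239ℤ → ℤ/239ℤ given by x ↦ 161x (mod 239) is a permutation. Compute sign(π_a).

+1

Start at x=128: 128 → 54 → 90 → 150 → 11 → 98 → 4 → … (one orbit).
The orbit structure of x ↦ 161x mod 239: 3 orbits of sizes [119, 119, 1].
3 cycles on 239: each ℓ→(−1)^(ℓ−1), product (−1)^236 = +1.
(161|239)_J = +1 (Zolotarev's lemma cross-check).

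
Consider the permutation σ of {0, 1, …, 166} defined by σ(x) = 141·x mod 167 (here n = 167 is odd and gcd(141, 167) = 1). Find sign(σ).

Trace 85: π^k(85) = [85, 128, 12, 22, 96, 9, 100] for k=0..6.
Cycle lengths of π_141 on ℤ/167ℤ: [83, 83, 1]; 3 cycles in total.
Σ(ℓ_i−1) = 167−3 = 164; sign = (−1)^164 = +1.
The Jacobi symbol (141|167) = +1 (Zolotarev) agrees.

+1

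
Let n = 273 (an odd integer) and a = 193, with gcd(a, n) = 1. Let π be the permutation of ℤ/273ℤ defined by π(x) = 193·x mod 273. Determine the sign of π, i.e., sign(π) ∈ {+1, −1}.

Orbit of 100 under x↦193x: [100, 190, 88, 58, 1, 193, 121]… (length divides ord_273(193)).
π_193 has 30 disjoint cycles with lengths [12, 12, 12, 12, 12, 12, 12, 12, 12, 12, 12, 12, 12, 12, 12, 12, 12, 12, 12, 12, 12, 3, 3, 3, 3, 3, 3, 1, 1, 1] on {0,…,272}.
Σ(ℓ_i−1) = 273−30 = 243; sign = (−1)^243 = -1.
(193|273)_J = -1 (Zolotarev's lemma cross-check).

-1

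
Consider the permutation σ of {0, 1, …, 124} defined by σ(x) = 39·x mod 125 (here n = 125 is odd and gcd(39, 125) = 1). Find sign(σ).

+1

Start at x=41: 41 → 99 → 111 → 79 → 81 → 34 → 76 → … (one orbit).
The orbit structure of x ↦ 39x mod 125: 7 orbits of sizes [50, 50, 10, 10, 2, 2, 1].
With 7 cycles on 125 points, sign = (−1)^{125−7} = +1.
Check: (39/125) = +1 by Zolotarev.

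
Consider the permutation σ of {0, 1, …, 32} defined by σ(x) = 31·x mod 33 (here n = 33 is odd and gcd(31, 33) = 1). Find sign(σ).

+1

Trace 25: π^k(25) = [25, 16, 1, 31, 4] for k=0..4.
Decompose π into cycles: lengths [5, 5, 5, 5, 5, 5, 1, 1, 1] (9 cycles, including the fixed point 0).
9 cycles on 33: each ℓ→(−1)^(ℓ−1), product (−1)^24 = +1.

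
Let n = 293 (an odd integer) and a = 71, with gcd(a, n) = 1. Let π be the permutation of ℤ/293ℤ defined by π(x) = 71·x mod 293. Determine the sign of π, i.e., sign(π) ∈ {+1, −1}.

Trace 161: π^k(161) = [161, 4, 284, 240, 46, 43, 123] for k=0..6.
3 cycles of lengths [146, 146, 1].
3 cycles on 293: each ℓ→(−1)^(ℓ−1), product (−1)^290 = +1.
(71|293)_J = +1 (Zolotarev's lemma cross-check).

+1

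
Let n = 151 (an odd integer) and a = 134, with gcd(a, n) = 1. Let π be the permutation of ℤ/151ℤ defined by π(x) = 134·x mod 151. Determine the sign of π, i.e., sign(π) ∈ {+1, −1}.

Orbit of 110 under x↦134x: [110, 93, 80, 150, 17, 13, 81]… (length divides ord_151(134)).
The orbit structure of x ↦ 134x mod 151: 2 orbits of sizes [150, 1].
With 2 cycles on 151 points, sign = (−1)^{151−2} = -1.
The Jacobi symbol (134|151) = -1 (Zolotarev) agrees.

-1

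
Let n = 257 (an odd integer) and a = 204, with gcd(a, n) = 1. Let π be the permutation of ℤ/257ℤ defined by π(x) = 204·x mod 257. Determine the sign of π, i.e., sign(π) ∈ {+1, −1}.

-1

Orbit of 253 under x↦204x: [253, 212, 72, 39, 246, 69, 198]… (length divides ord_257(204)).
The orbit structure of x ↦ 204x mod 257: 2 orbits of sizes [256, 1].
sign(π) = (−1)^{n − #cycles} = (−1)^{257−2} = (−1)^255 = -1.
Via Zolotarev, sign(π_{204}) = (204|257) = -1.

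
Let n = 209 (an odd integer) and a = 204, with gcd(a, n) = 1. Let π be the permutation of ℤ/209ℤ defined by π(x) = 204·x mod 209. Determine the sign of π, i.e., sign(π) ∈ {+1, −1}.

+1

Orbit of 196 under x↦204x: [196, 65, 93, 162, 26, 79, 23]… (length divides ord_209(204)).
π_204 has 5 disjoint cycles with lengths [90, 90, 18, 10, 1] on {0,…,208}.
5 cycles on 209: each ℓ→(−1)^(ℓ−1), product (−1)^204 = +1.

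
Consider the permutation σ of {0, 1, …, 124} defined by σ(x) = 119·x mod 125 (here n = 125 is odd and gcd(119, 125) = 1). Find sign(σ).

Orbit of 121 under x↦119x: [121, 24, 106, 114, 66, 104, 1]… (length divides ord_125(119)).
Decompose π into cycles: lengths [50, 50, 10, 10, 2, 2, 1] (7 cycles, including the fixed point 0).
With 7 cycles on 125 points, sign = (−1)^{125−7} = +1.
Check: (119/125) = +1 by Zolotarev.

+1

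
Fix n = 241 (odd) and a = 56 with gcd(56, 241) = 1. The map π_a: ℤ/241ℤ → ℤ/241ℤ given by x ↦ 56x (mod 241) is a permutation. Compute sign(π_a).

Orbit of 68 under x↦56x: [68, 193, 204, 97, 130, 50, 149]… (length divides ord_241(56)).
Cycle type of π: 240 + 1; total 2 cycles.
n − c = 241 − 2 = 239; sign = (−1)^239 = -1.
Via Zolotarev, sign(π_{56}) = (56|241) = -1.

-1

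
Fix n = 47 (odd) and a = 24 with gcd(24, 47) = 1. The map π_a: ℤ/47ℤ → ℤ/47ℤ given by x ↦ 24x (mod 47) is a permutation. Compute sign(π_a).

Trace 36: π^k(36) = [36, 18, 9, 28, 14, 7, 27] for k=0..6.
Cycle type of π: 23×2 + 1; total 3 cycles.
3 cycles on 47: each ℓ→(−1)^(ℓ−1), product (−1)^44 = +1.
Via Zolotarev, sign(π_{24}) = (24|47) = +1.

+1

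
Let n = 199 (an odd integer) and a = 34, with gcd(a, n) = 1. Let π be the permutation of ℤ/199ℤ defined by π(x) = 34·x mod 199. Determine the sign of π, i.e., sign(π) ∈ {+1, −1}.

-1

Trace 141: π^k(141) = [141, 18, 15, 112, 27, 122, 168] for k=0..6.
Cycle type of π: 198 + 1; total 2 cycles.
2 cycles on 199: each ℓ→(−1)^(ℓ−1), product (−1)^197 = -1.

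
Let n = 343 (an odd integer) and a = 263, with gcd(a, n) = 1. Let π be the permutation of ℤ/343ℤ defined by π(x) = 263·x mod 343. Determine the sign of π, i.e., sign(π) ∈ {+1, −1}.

+1

Start at x=226: 226 → 99 → 312 → 79 → 197 → 18 → 275 → … (one orbit).
Cycle lengths of π_263 on ℤ/343ℤ: [21, 21, 21, 21, 21, 21, 21, 21, 21, 21, 21, 21, 21, 21, 3, 3, 3, 3, 3, 3, 3, 3, 3, 3, 3, 3, 3, 3, 3, 3, 1]; 31 cycles in total.
31 cycles on 343: each ℓ→(−1)^(ℓ−1), product (−1)^312 = +1.
Zolotarev: (263|343) = +1, matching the cycle-count sign.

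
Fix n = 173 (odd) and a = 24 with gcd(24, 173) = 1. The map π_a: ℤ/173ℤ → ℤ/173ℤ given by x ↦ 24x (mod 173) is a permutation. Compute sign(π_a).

Trace 122: π^k(122) = [122, 160, 34, 124, 35, 148, 92] for k=0..6.
3 cycles of lengths [86, 86, 1].
173 − 3 = 170 transpositions; sign(π) = (−1)^170 = +1.

+1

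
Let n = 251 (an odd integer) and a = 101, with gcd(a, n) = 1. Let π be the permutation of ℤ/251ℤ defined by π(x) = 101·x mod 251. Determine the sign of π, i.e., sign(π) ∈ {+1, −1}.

Start at x=105: 105 → 63 → 88 → 103 → 112 → 17 → 211 → … (one orbit).
Cycle type of π: 125×2 + 1; total 3 cycles.
Σ(ℓ_i−1) = 251−3 = 248; sign = (−1)^248 = +1.

+1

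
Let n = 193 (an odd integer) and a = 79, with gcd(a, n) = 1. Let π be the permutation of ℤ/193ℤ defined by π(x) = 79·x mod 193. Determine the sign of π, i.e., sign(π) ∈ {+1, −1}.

Orbit of 185 under x↦79x: [185, 140, 59, 29, 168, 148, 112]… (length divides ord_193(79)).
Cycle lengths of π_79 on ℤ/193ℤ: [192, 1]; 2 cycles in total.
sign(π) = (−1)^{n − #cycles} = (−1)^{193−2} = (−1)^191 = -1.

-1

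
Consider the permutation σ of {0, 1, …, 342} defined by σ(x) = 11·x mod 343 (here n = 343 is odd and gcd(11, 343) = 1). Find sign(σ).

Start at x=316: 316 → 46 → 163 → 78 → 172 → 177 → 232 → … (one orbit).
π_11 has 7 disjoint cycles with lengths [147, 147, 21, 21, 3, 3, 1] on {0,…,342}.
n − c = 343 − 7 = 336; sign = (−1)^336 = +1.
Zolotarev: (11|343) = +1, matching the cycle-count sign.

+1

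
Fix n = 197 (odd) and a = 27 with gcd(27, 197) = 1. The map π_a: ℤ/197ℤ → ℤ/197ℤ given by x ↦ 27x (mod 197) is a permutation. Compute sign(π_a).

-1

Trace 159: π^k(159) = [159, 156, 75, 55, 106, 104, 50] for k=0..6.
Cycle type of π: 196 + 1; total 2 cycles.
Σ(ℓ_i−1) = 197−2 = 195; sign = (−1)^195 = -1.
Check: (27/197) = -1 by Zolotarev.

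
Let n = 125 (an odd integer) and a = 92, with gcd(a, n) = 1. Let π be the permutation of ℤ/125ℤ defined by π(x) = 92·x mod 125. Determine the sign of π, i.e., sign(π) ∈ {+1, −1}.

-1

Start at x=86: 86 → 37 → 29 → 43 → 81 → 77 → 84 → … (one orbit).
Cycle lengths of π_92 on ℤ/125ℤ: [100, 20, 4, 1]; 4 cycles in total.
125 − 4 = 121 transpositions; sign(π) = (−1)^121 = -1.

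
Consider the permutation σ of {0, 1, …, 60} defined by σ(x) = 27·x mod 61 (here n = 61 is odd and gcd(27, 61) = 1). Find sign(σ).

Trace 60: π^k(60) = [60, 34, 3, 20, 52, 1, 27] for k=0..6.
The orbit structure of x ↦ 27x mod 61: 7 orbits of sizes [10, 10, 10, 10, 10, 10, 1].
61 − 7 = 54 transpositions; sign(π) = (−1)^54 = +1.
Check: (27/61) = +1 by Zolotarev.

+1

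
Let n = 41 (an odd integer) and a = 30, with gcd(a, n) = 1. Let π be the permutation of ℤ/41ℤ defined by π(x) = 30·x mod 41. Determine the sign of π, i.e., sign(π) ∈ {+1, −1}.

-1

Trace 6: π^k(6) = [6, 16, 29, 9, 24, 23, 34] for k=0..6.
Decompose π into cycles: lengths [40, 1] (2 cycles, including the fixed point 0).
41 − 2 = 39 transpositions; sign(π) = (−1)^39 = -1.
Zolotarev: (30|41) = -1, matching the cycle-count sign.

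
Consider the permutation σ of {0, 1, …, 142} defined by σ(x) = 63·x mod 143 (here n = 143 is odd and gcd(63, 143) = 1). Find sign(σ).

+1

Orbit of 108 under x↦63x: [108, 83, 81, 98, 25, 2, 126]… (length divides ord_143(63)).
Decompose π into cycles: lengths [60, 60, 12, 10, 1] (5 cycles, including the fixed point 0).
n − c = 143 − 5 = 138; sign = (−1)^138 = +1.
The Jacobi symbol (63|143) = +1 (Zolotarev) agrees.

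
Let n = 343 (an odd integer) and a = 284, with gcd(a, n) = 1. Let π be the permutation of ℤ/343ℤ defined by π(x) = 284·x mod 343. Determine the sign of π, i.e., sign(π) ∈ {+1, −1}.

Start at x=303: 303 → 302 → 18 → 310 → 232 → 32 → 170 → … (one orbit).
Cycle lengths of π_284 on ℤ/343ℤ: [147, 147, 21, 21, 3, 3, 1]; 7 cycles in total.
n − c = 343 − 7 = 336; sign = (−1)^336 = +1.

+1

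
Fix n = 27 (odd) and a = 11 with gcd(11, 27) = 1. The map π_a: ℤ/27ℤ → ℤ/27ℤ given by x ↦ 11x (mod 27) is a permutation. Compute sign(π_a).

Start at x=7: 7 → 23 → 10 → 2 → 22 → 26 → 16 → … (one orbit).
π_11 has 4 disjoint cycles with lengths [18, 6, 2, 1] on {0,…,26}.
n − c = 27 − 4 = 23; sign = (−1)^23 = -1.

-1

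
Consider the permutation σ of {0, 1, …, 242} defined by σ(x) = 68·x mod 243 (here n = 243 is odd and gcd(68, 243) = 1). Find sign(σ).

Trace 167: π^k(167) = [167, 178, 197, 31, 164, 217, 176] for k=0..6.
6 cycles of lengths [162, 54, 18, 6, 2, 1].
243 − 6 = 237 transpositions; sign(π) = (−1)^237 = -1.

-1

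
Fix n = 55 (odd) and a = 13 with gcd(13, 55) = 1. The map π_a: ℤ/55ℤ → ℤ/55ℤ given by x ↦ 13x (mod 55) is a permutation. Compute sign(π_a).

+1

Orbit of 4 under x↦13x: [4, 52, 16, 43, 9, 7, 36]… (length divides ord_55(13)).
Cycle type of π: 20×2 + 10 + 4 + 1; total 5 cycles.
5 cycles on 55: each ℓ→(−1)^(ℓ−1), product (−1)^50 = +1.
The Jacobi symbol (13|55) = +1 (Zolotarev) agrees.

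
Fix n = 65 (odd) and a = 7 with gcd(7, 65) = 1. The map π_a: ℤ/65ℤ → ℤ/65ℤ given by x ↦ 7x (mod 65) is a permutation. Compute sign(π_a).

Start at x=4: 4 → 28 → 1 → 7 → 49 → 18 → 61 → … (one orbit).
The orbit structure of x ↦ 7x mod 65: 7 orbits of sizes [12, 12, 12, 12, 12, 4, 1].
65 − 7 = 58 transpositions; sign(π) = (−1)^58 = +1.

+1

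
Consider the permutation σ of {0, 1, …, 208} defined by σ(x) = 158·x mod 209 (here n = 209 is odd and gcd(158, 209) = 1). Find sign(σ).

+1

Start at x=199: 199 → 92 → 115 → 196 → 36 → 45 → 4 → … (one orbit).
Decompose π into cycles: lengths [45, 45, 45, 45, 9, 9, 5, 5, 1] (9 cycles, including the fixed point 0).
Σ(ℓ_i−1) = 209−9 = 200; sign = (−1)^200 = +1.
(158|209)_J = +1 (Zolotarev's lemma cross-check).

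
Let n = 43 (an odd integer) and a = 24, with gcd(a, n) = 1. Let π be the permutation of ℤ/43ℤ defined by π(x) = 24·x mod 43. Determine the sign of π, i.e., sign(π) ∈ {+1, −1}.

Start at x=24: 24 → 17 → 21 → 31 → 13 → 11 → 6 → … (one orbit).
Cycle lengths of π_24 on ℤ/43ℤ: [21, 21, 1]; 3 cycles in total.
sign(π) = (−1)^{n − #cycles} = (−1)^{43−3} = (−1)^40 = +1.
(24|43)_J = +1 (Zolotarev's lemma cross-check).

+1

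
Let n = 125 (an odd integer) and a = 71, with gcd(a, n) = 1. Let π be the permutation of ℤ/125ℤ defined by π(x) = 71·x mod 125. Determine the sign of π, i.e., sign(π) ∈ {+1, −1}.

+1

Start at x=11: 11 → 31 → 76 → 21 → 116 → 111 → 6 → … (one orbit).
Decompose π into cycles: lengths [25, 25, 25, 25, 5, 5, 5, 5, 1, 1, 1, 1, 1] (13 cycles, including the fixed point 0).
With 13 cycles on 125 points, sign = (−1)^{125−13} = +1.
The Jacobi symbol (71|125) = +1 (Zolotarev) agrees.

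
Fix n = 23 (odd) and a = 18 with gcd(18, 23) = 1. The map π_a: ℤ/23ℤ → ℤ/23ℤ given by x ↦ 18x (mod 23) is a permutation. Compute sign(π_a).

Trace 1: π^k(1) = [1, 18, 2, 13, 4, 3, 8] for k=0..6.
The orbit structure of x ↦ 18x mod 23: 3 orbits of sizes [11, 11, 1].
23 − 3 = 20 transpositions; sign(π) = (−1)^20 = +1.
Via Zolotarev, sign(π_{18}) = (18|23) = +1.

+1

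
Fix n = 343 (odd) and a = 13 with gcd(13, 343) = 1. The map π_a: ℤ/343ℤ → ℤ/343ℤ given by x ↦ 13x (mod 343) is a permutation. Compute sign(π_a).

Orbit of 141 under x↦13x: [141, 118, 162, 48, 281, 223, 155]… (length divides ord_343(13)).
Cycle type of π: 98×3 + 14×3 + 2×3 + 1; total 10 cycles.
sign(π) = (−1)^{n − #cycles} = (−1)^{343−10} = (−1)^333 = -1.
Via Zolotarev, sign(π_{13}) = (13|343) = -1.

-1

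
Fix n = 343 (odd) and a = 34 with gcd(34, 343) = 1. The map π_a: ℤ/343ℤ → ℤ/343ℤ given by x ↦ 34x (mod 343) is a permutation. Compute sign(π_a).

Trace 197: π^k(197) = [197, 181, 323, 6, 204, 76, 183] for k=0..6.
Cycle type of π: 98×3 + 14×3 + 2×3 + 1; total 10 cycles.
10 cycles on 343: each ℓ→(−1)^(ℓ−1), product (−1)^333 = -1.

-1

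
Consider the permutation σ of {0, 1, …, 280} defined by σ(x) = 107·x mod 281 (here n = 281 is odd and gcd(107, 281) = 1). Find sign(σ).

Trace 60: π^k(60) = [60, 238, 176, 5, 254, 202, 258] for k=0..6.
2 cycles of lengths [280, 1].
Σ(ℓ_i−1) = 281−2 = 279; sign = (−1)^279 = -1.
The Jacobi symbol (107|281) = -1 (Zolotarev) agrees.

-1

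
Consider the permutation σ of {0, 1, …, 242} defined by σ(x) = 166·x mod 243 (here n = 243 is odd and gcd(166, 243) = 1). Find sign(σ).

Start at x=205: 205 → 10 → 202 → 241 → 154 → 49 → 115 → … (one orbit).
Cycle lengths of π_166 on ℤ/243ℤ: [81, 81, 27, 27, 9, 9, 3, 3, 1, 1, 1]; 11 cycles in total.
n − c = 243 − 11 = 232; sign = (−1)^232 = +1.
Via Zolotarev, sign(π_{166}) = (166|243) = +1.

+1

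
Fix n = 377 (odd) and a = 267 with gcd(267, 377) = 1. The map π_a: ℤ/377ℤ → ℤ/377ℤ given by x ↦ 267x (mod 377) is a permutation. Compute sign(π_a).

-1

Start at x=353: 353 → 1 → 267 → 36 → 187 → 165 → 323 → … (one orbit).
The orbit structure of x ↦ 267x mod 377: 8 orbits of sizes [84, 84, 84, 84, 14, 14, 12, 1].
n − c = 377 − 8 = 369; sign = (−1)^369 = -1.
The Jacobi symbol (267|377) = -1 (Zolotarev) agrees.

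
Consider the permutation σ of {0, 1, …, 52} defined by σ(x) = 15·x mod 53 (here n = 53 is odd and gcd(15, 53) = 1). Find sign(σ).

Orbit of 49 under x↦15x: [49, 46, 1, 15, 13, 36, 10]… (length divides ord_53(15)).
5 cycles of lengths [13, 13, 13, 13, 1].
Σ(ℓ_i−1) = 53−5 = 48; sign = (−1)^48 = +1.
(15|53)_J = +1 (Zolotarev's lemma cross-check).

+1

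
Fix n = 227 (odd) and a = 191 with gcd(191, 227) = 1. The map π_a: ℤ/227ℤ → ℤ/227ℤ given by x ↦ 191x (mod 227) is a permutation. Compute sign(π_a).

Trace 23: π^k(23) = [23, 80, 71, 168, 81, 35, 102] for k=0..6.
Cycle lengths of π_191 on ℤ/227ℤ: [226, 1]; 2 cycles in total.
With 2 cycles on 227 points, sign = (−1)^{227−2} = -1.

-1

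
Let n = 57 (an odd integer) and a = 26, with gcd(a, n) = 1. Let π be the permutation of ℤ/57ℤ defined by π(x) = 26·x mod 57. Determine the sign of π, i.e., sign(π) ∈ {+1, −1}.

-1

Start at x=20: 20 → 7 → 11 → 1 → 26 → 49 → 20 (one orbit).
Cycle type of π: 6×6 + 3×6 + 2 + 1; total 14 cycles.
Σ(ℓ_i−1) = 57−14 = 43; sign = (−1)^43 = -1.
Check: (26/57) = -1 by Zolotarev.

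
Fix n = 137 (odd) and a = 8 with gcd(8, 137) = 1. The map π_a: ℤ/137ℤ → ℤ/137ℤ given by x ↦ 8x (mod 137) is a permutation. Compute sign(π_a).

+1

Trace 103: π^k(103) = [103, 2, 16, 128, 65, 109, 50] for k=0..6.
The orbit structure of x ↦ 8x mod 137: 3 orbits of sizes [68, 68, 1].
sign(π) = (−1)^{n − #cycles} = (−1)^{137−3} = (−1)^134 = +1.
Check: (8/137) = +1 by Zolotarev.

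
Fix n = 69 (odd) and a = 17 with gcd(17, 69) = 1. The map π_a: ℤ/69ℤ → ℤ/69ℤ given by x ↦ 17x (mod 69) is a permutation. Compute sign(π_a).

+1

Orbit of 4 under x↦17x: [4, 68, 52, 56, 55, 38, 25]… (length divides ord_69(17)).
Decompose π into cycles: lengths [22, 22, 22, 2, 1] (5 cycles, including the fixed point 0).
n − c = 69 − 5 = 64; sign = (−1)^64 = +1.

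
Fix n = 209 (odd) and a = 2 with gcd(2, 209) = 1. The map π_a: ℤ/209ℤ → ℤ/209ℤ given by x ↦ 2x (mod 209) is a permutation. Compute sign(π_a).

Trace 158: π^k(158) = [158, 107, 5, 10, 20, 40, 80] for k=0..6.
5 cycles of lengths [90, 90, 18, 10, 1].
209 − 5 = 204 transpositions; sign(π) = (−1)^204 = +1.
The Jacobi symbol (2|209) = +1 (Zolotarev) agrees.

+1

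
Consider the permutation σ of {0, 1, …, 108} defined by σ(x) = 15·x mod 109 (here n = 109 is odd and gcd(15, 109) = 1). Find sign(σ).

Start at x=38: 38 → 25 → 48 → 66 → 9 → 26 → 63 → … (one orbit).
The orbit structure of x ↦ 15x mod 109: 5 orbits of sizes [27, 27, 27, 27, 1].
With 5 cycles on 109 points, sign = (−1)^{109−5} = +1.
Check: (15/109) = +1 by Zolotarev.

+1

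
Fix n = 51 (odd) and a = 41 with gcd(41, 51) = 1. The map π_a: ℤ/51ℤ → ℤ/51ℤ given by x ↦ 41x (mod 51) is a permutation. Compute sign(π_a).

+1

Trace 14: π^k(14) = [14, 13, 23, 25, 5, 1, 41] for k=0..6.
The orbit structure of x ↦ 41x mod 51: 5 orbits of sizes [16, 16, 16, 2, 1].
51 − 5 = 46 transpositions; sign(π) = (−1)^46 = +1.
(41|51)_J = +1 (Zolotarev's lemma cross-check).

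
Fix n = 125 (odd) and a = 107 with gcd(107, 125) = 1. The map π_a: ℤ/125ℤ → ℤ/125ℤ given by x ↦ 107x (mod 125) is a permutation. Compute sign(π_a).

Start at x=7: 7 → 124 → 18 → 51 → 82 → 24 → 68 → … (one orbit).
π_107 has 12 disjoint cycles with lengths [20, 20, 20, 20, 20, 4, 4, 4, 4, 4, 4, 1] on {0,…,124}.
125 − 12 = 113 transpositions; sign(π) = (−1)^113 = -1.
Via Zolotarev, sign(π_{107}) = (107|125) = -1.

-1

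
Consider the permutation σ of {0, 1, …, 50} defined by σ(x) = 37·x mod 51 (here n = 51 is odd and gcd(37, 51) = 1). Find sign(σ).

Orbit of 46 under x↦37x: [46, 19, 40, 1, 37, 43, 10]… (length divides ord_51(37)).
Cycle type of π: 16×3 + 1×3; total 6 cycles.
51 − 6 = 45 transpositions; sign(π) = (−1)^45 = -1.

-1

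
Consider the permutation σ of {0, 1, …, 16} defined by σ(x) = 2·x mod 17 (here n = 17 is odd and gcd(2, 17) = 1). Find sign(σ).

Start at x=16: 16 → 15 → 13 → 9 → 1 → 2 → 4 → … (one orbit).
3 cycles of lengths [8, 8, 1].
Σ(ℓ_i−1) = 17−3 = 14; sign = (−1)^14 = +1.
The Jacobi symbol (2|17) = +1 (Zolotarev) agrees.

+1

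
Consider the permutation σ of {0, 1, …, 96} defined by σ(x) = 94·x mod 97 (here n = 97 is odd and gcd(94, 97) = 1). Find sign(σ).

Start at x=61: 61 → 11 → 64 → 2 → 91 → 18 → 43 → … (one orbit).
Cycle lengths of π_94 on ℤ/97ℤ: [48, 48, 1]; 3 cycles in total.
sign(π) = (−1)^{n − #cycles} = (−1)^{97−3} = (−1)^94 = +1.

+1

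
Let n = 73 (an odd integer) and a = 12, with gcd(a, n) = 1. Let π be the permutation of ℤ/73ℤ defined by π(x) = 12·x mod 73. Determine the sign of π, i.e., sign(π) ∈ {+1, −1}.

Orbit of 49 under x↦12x: [49, 4, 48, 65, 50, 16, 46]… (length divides ord_73(12)).
Cycle type of π: 36×2 + 1; total 3 cycles.
n − c = 73 − 3 = 70; sign = (−1)^70 = +1.

+1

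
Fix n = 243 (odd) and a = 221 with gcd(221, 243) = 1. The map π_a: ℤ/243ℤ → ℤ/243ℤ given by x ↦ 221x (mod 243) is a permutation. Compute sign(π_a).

-1

Trace 221: π^k(221) = [221, 241, 44, 4, 155, 235, 176] for k=0..6.
Cycle lengths of π_221 on ℤ/243ℤ: [162, 54, 18, 6, 2, 1]; 6 cycles in total.
6 cycles on 243: each ℓ→(−1)^(ℓ−1), product (−1)^237 = -1.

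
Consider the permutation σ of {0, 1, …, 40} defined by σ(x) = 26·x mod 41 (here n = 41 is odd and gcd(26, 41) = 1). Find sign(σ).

-1

Start at x=10: 10 → 14 → 36 → 34 → 23 → 24 → 9 → … (one orbit).
Cycle type of π: 40 + 1; total 2 cycles.
sign(π) = (−1)^{n − #cycles} = (−1)^{41−2} = (−1)^39 = -1.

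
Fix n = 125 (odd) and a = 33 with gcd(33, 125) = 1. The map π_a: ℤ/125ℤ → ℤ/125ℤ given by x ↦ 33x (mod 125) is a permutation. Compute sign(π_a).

-1

Trace 87: π^k(87) = [87, 121, 118, 19, 2, 66, 53] for k=0..6.
4 cycles of lengths [100, 20, 4, 1].
125 − 4 = 121 transpositions; sign(π) = (−1)^121 = -1.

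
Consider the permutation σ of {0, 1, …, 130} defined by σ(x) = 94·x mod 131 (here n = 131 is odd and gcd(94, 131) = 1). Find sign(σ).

Orbit of 41 under x↦94x: [41, 55, 61, 101, 62, 64, 121]… (length divides ord_131(94)).
π_94 has 3 disjoint cycles with lengths [65, 65, 1] on {0,…,130}.
sign(π) = (−1)^{n − #cycles} = (−1)^{131−3} = (−1)^128 = +1.

+1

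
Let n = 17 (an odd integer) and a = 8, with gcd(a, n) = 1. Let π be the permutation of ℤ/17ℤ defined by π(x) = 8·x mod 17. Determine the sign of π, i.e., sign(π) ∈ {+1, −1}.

+1

Trace 15: π^k(15) = [15, 1, 8, 13, 2, 16, 9] for k=0..6.
π_8 has 3 disjoint cycles with lengths [8, 8, 1] on {0,…,16}.
3 cycles on 17: each ℓ→(−1)^(ℓ−1), product (−1)^14 = +1.
The Jacobi symbol (8|17) = +1 (Zolotarev) agrees.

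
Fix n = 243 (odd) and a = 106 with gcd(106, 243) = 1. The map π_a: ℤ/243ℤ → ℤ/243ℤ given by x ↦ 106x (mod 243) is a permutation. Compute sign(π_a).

+1

Start at x=145: 145 → 61 → 148 → 136 → 79 → 112 → 208 → … (one orbit).
The orbit structure of x ↦ 106x mod 243: 11 orbits of sizes [81, 81, 27, 27, 9, 9, 3, 3, 1, 1, 1].
n − c = 243 − 11 = 232; sign = (−1)^232 = +1.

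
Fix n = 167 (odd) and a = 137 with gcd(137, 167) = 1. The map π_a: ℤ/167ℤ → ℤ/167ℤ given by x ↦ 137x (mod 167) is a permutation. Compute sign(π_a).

Orbit of 33 under x↦137x: [33, 12, 141, 112, 147, 99, 36]… (length divides ord_167(137)).
Cycle lengths of π_137 on ℤ/167ℤ: [83, 83, 1]; 3 cycles in total.
167 − 3 = 164 transpositions; sign(π) = (−1)^164 = +1.

+1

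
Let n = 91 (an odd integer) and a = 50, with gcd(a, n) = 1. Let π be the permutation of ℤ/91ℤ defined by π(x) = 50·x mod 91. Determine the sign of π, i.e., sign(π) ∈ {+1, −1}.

-1

Orbit of 15 under x↦50x: [15, 22, 8, 36, 71, 1, 50]… (length divides ord_91(50)).
Cycle lengths of π_50 on ℤ/91ℤ: [12, 12, 12, 12, 12, 12, 12, 1, 1, 1, 1, 1, 1, 1]; 14 cycles in total.
14 cycles on 91: each ℓ→(−1)^(ℓ−1), product (−1)^77 = -1.
Zolotarev: (50|91) = -1, matching the cycle-count sign.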